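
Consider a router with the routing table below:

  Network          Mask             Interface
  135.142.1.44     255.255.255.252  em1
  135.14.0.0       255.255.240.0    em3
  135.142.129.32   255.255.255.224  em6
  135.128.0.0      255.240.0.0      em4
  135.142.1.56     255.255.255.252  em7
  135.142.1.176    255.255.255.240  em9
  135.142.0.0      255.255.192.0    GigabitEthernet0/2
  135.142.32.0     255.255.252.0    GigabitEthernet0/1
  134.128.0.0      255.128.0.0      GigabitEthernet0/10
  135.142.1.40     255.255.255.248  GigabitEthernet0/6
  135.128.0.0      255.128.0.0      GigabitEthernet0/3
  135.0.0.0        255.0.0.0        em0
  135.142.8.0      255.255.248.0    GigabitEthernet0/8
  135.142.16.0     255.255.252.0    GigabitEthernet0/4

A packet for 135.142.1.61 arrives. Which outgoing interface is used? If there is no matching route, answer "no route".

Routes whose prefix contains 135.142.1.61:
  135.0.0.0/8 (135.0.0.0 - 135.255.255.255) -> em0
  135.128.0.0/9 (135.128.0.0 - 135.255.255.255) -> GigabitEthernet0/3
  135.128.0.0/12 (135.128.0.0 - 135.143.255.255) -> em4
  135.142.0.0/18 (135.142.0.0 - 135.142.63.255) -> GigabitEthernet0/2
More-specific entries that do NOT match:
  135.142.1.44/30 (135.142.1.44 - 135.142.1.47) does not contain 135.142.1.61
  135.142.1.56/30 (135.142.1.56 - 135.142.1.59) does not contain 135.142.1.61
  135.142.1.40/29 (135.142.1.40 - 135.142.1.47) does not contain 135.142.1.61
  135.142.1.176/28 (135.142.1.176 - 135.142.1.191) does not contain 135.142.1.61
  135.142.129.32/27 (135.142.129.32 - 135.142.129.63) does not contain 135.142.1.61
  135.142.32.0/22 (135.142.32.0 - 135.142.35.255) does not contain 135.142.1.61
  135.142.16.0/22 (135.142.16.0 - 135.142.19.255) does not contain 135.142.1.61
  135.142.8.0/21 (135.142.8.0 - 135.142.15.255) does not contain 135.142.1.61
  135.14.0.0/20 (135.14.0.0 - 135.14.15.255) does not contain 135.142.1.61
Longest matching prefix is /18 -> interface GigabitEthernet0/2.

GigabitEthernet0/2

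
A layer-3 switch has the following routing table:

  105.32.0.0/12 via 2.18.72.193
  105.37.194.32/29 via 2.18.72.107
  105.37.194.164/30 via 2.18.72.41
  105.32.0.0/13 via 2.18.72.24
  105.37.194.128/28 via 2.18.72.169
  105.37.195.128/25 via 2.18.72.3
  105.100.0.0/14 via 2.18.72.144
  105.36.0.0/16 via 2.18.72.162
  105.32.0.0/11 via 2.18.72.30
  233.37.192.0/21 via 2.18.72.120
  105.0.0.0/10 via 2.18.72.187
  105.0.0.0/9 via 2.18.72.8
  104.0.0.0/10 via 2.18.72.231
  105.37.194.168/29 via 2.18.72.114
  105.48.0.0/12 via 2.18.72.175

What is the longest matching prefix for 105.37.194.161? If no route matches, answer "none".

105.32.0.0/13

Entries matching 105.37.194.161:
  105.0.0.0/9 (105.0.0.0 - 105.127.255.255)
  105.0.0.0/10 (105.0.0.0 - 105.63.255.255)
  105.32.0.0/11 (105.32.0.0 - 105.63.255.255)
  105.32.0.0/12 (105.32.0.0 - 105.47.255.255)
  105.32.0.0/13 (105.32.0.0 - 105.39.255.255)
Most specific is 105.32.0.0/13.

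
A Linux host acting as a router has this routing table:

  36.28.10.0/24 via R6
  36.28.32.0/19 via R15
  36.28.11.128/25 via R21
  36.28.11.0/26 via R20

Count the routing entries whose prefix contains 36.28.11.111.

No listed prefix contains 36.28.11.111.
Total matching entries: 0.

0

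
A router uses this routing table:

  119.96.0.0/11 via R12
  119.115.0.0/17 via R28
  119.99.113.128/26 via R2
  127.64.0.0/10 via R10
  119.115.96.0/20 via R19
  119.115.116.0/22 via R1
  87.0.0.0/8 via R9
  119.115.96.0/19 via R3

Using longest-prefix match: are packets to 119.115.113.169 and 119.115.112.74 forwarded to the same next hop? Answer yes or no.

yes

119.115.113.169: longest match 119.115.96.0/19 -> R3
119.115.112.74: longest match 119.115.96.0/19 -> R3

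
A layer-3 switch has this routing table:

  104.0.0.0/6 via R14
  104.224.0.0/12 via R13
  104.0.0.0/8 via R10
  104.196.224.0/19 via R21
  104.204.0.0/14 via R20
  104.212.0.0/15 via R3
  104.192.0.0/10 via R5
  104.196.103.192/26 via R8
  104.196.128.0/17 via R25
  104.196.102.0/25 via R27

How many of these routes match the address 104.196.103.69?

Prefixes containing 104.196.103.69:
  104.0.0.0/6 (104.0.0.0 - 107.255.255.255)
  104.0.0.0/8 (104.0.0.0 - 104.255.255.255)
  104.192.0.0/10 (104.192.0.0 - 104.255.255.255)
Total matching entries: 3.

3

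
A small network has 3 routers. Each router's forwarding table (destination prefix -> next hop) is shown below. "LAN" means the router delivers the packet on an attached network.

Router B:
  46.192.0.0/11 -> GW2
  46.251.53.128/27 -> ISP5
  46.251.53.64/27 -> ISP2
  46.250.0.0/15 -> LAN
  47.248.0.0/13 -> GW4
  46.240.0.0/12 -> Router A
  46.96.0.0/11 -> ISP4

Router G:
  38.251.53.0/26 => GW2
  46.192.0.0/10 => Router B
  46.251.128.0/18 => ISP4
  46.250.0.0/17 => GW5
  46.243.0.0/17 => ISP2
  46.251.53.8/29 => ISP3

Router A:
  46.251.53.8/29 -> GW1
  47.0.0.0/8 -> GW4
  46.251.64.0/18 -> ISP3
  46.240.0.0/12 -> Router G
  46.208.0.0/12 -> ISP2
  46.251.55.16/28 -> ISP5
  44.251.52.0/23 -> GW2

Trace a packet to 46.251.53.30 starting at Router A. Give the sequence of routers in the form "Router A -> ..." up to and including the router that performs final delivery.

Router A -> Router G -> Router B

At Router A: longest match for 46.251.53.30 is 46.240.0.0/12 -> Router G
At Router G: longest match for 46.251.53.30 is 46.192.0.0/10 -> Router B
At Router B: longest match for 46.251.53.30 is 46.250.0.0/15 -> LAN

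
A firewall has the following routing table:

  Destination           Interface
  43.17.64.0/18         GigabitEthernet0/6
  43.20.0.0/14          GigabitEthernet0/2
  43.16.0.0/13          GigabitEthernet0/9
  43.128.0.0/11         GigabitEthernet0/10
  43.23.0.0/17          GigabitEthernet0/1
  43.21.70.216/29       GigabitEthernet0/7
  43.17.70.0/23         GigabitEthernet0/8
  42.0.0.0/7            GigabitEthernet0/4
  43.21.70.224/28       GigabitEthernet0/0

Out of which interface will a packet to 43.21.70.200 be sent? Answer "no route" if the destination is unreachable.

Routes whose prefix contains 43.21.70.200:
  42.0.0.0/7 (42.0.0.0 - 43.255.255.255) -> GigabitEthernet0/4
  43.16.0.0/13 (43.16.0.0 - 43.23.255.255) -> GigabitEthernet0/9
  43.20.0.0/14 (43.20.0.0 - 43.23.255.255) -> GigabitEthernet0/2
More-specific entries that do NOT match:
  43.21.70.216/29 (43.21.70.216 - 43.21.70.223) does not contain 43.21.70.200
  43.21.70.224/28 (43.21.70.224 - 43.21.70.239) does not contain 43.21.70.200
  43.17.70.0/23 (43.17.70.0 - 43.17.71.255) does not contain 43.21.70.200
  43.17.64.0/18 (43.17.64.0 - 43.17.127.255) does not contain 43.21.70.200
  43.23.0.0/17 (43.23.0.0 - 43.23.127.255) does not contain 43.21.70.200
Longest matching prefix is /14 -> interface GigabitEthernet0/2.

GigabitEthernet0/2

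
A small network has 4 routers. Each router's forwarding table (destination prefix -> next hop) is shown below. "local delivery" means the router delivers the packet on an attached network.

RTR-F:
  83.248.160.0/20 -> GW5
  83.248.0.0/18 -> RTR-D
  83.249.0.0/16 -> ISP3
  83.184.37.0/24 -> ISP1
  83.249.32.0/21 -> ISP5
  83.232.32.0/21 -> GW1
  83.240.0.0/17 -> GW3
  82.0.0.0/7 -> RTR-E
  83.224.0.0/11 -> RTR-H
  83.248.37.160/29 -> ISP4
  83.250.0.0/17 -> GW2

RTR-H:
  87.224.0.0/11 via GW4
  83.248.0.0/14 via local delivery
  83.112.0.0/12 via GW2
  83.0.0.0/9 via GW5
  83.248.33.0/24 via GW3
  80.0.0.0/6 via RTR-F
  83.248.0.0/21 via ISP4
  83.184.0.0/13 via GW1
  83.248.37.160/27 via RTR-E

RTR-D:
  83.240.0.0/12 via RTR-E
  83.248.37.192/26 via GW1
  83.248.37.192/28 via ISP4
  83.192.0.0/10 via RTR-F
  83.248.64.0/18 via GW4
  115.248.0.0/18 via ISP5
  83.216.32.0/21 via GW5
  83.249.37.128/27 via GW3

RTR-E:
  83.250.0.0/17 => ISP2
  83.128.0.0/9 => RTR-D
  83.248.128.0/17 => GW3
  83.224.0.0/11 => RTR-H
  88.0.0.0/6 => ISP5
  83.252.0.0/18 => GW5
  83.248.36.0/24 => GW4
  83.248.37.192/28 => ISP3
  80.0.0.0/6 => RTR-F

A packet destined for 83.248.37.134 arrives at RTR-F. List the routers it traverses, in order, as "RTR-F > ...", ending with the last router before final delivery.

RTR-F > RTR-D > RTR-E > RTR-H

At RTR-F: longest match for 83.248.37.134 is 83.248.0.0/18 -> RTR-D
At RTR-D: longest match for 83.248.37.134 is 83.240.0.0/12 -> RTR-E
At RTR-E: longest match for 83.248.37.134 is 83.224.0.0/11 -> RTR-H
At RTR-H: longest match for 83.248.37.134 is 83.248.0.0/14 -> local delivery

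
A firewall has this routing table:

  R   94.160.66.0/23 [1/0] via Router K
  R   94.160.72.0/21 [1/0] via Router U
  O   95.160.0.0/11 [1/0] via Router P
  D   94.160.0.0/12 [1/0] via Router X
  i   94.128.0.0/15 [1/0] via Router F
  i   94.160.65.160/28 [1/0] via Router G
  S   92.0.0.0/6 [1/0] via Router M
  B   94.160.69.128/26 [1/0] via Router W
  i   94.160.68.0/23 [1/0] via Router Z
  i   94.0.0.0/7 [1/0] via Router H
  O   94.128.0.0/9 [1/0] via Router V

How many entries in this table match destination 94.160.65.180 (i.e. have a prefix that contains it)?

Prefixes containing 94.160.65.180:
  92.0.0.0/6 (92.0.0.0 - 95.255.255.255)
  94.0.0.0/7 (94.0.0.0 - 95.255.255.255)
  94.128.0.0/9 (94.128.0.0 - 94.255.255.255)
  94.160.0.0/12 (94.160.0.0 - 94.175.255.255)
Total matching entries: 4.

4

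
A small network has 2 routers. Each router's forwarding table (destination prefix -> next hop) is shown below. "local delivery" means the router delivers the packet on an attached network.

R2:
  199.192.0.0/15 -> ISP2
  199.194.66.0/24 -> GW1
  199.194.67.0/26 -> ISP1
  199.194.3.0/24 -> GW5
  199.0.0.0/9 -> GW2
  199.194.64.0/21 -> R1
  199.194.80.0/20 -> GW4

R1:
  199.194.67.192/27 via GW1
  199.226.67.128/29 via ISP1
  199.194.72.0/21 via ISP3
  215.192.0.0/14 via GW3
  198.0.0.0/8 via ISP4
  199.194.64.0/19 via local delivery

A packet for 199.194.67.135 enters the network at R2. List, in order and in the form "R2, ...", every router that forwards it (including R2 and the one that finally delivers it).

At R2: longest match for 199.194.67.135 is 199.194.64.0/21 -> R1
At R1: longest match for 199.194.67.135 is 199.194.64.0/19 -> local delivery

R2, R1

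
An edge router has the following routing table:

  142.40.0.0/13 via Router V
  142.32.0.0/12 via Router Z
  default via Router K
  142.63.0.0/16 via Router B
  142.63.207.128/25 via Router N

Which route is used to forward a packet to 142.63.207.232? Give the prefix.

Entries matching 142.63.207.232:
  0.0.0.0/0 (default, matches everything)
  142.63.0.0/16 (142.63.0.0 - 142.63.255.255)
  142.63.207.128/25 (142.63.207.128 - 142.63.207.255)
Most specific is 142.63.207.128/25.

142.63.207.128/25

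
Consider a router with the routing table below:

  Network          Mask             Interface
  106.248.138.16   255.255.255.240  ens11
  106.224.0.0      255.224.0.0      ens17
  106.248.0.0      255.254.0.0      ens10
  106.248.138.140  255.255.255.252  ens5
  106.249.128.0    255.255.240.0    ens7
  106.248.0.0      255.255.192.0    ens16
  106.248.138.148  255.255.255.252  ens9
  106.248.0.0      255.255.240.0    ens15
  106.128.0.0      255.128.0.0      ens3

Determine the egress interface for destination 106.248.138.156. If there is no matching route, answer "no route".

ens10

Routes whose prefix contains 106.248.138.156:
  106.128.0.0/9 (106.128.0.0 - 106.255.255.255) -> ens3
  106.224.0.0/11 (106.224.0.0 - 106.255.255.255) -> ens17
  106.248.0.0/15 (106.248.0.0 - 106.249.255.255) -> ens10
More-specific entries that do NOT match:
  106.248.138.140/30 (106.248.138.140 - 106.248.138.143) does not contain 106.248.138.156
  106.248.138.148/30 (106.248.138.148 - 106.248.138.151) does not contain 106.248.138.156
  106.248.138.16/28 (106.248.138.16 - 106.248.138.31) does not contain 106.248.138.156
  106.249.128.0/20 (106.249.128.0 - 106.249.143.255) does not contain 106.248.138.156
  106.248.0.0/20 (106.248.0.0 - 106.248.15.255) does not contain 106.248.138.156
  106.248.0.0/18 (106.248.0.0 - 106.248.63.255) does not contain 106.248.138.156
Longest matching prefix is /15 -> interface ens10.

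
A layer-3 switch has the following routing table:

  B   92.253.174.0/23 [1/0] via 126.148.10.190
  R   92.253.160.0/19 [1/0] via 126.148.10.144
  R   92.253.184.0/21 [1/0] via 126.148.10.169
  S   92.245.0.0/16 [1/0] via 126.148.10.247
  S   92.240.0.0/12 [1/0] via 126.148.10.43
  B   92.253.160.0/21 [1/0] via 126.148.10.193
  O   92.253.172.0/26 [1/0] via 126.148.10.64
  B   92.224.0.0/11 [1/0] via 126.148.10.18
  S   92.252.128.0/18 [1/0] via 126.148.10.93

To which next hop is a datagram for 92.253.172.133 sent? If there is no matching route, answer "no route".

126.148.10.144

Routes whose prefix contains 92.253.172.133:
  92.224.0.0/11 (92.224.0.0 - 92.255.255.255) -> 126.148.10.18
  92.240.0.0/12 (92.240.0.0 - 92.255.255.255) -> 126.148.10.43
  92.253.160.0/19 (92.253.160.0 - 92.253.191.255) -> 126.148.10.144
More-specific entries that do NOT match:
  92.253.172.0/26 (92.253.172.0 - 92.253.172.63) does not contain 92.253.172.133
  92.253.174.0/23 (92.253.174.0 - 92.253.175.255) does not contain 92.253.172.133
  92.253.184.0/21 (92.253.184.0 - 92.253.191.255) does not contain 92.253.172.133
  92.253.160.0/21 (92.253.160.0 - 92.253.167.255) does not contain 92.253.172.133
Longest matching prefix is /19 -> next hop 126.148.10.144.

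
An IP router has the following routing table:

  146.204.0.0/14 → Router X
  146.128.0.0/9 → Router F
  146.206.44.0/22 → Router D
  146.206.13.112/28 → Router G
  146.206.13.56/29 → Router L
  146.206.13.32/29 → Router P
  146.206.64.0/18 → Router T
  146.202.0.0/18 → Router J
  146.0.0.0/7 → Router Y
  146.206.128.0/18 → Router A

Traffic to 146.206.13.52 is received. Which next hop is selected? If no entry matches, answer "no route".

Router X

Routes whose prefix contains 146.206.13.52:
  146.0.0.0/7 (146.0.0.0 - 147.255.255.255) -> Router Y
  146.128.0.0/9 (146.128.0.0 - 146.255.255.255) -> Router F
  146.204.0.0/14 (146.204.0.0 - 146.207.255.255) -> Router X
More-specific entries that do NOT match:
  146.206.13.56/29 (146.206.13.56 - 146.206.13.63) does not contain 146.206.13.52
  146.206.13.32/29 (146.206.13.32 - 146.206.13.39) does not contain 146.206.13.52
  146.206.13.112/28 (146.206.13.112 - 146.206.13.127) does not contain 146.206.13.52
  146.206.44.0/22 (146.206.44.0 - 146.206.47.255) does not contain 146.206.13.52
  146.206.64.0/18 (146.206.64.0 - 146.206.127.255) does not contain 146.206.13.52
  146.202.0.0/18 (146.202.0.0 - 146.202.63.255) does not contain 146.206.13.52
  146.206.128.0/18 (146.206.128.0 - 146.206.191.255) does not contain 146.206.13.52
Longest matching prefix is /14 -> next hop Router X.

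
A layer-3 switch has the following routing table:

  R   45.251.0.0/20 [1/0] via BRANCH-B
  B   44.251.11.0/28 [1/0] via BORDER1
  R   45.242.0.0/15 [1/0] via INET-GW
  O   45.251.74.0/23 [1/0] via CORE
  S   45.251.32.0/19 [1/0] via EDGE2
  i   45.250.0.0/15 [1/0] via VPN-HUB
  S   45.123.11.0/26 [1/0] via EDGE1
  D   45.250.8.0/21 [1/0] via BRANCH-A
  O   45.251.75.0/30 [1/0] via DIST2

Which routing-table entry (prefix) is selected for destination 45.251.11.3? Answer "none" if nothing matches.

Entries matching 45.251.11.3:
  45.250.0.0/15 (45.250.0.0 - 45.251.255.255)
  45.251.0.0/20 (45.251.0.0 - 45.251.15.255)
Most specific is 45.251.0.0/20.

45.251.0.0/20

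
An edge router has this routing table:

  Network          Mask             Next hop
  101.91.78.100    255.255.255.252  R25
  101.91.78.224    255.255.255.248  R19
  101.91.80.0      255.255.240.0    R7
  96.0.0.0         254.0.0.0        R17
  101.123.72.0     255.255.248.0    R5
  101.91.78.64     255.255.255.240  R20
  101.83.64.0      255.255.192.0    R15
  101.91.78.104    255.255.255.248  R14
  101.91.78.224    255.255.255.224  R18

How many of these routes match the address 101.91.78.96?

0

No listed prefix contains 101.91.78.96.
Total matching entries: 0.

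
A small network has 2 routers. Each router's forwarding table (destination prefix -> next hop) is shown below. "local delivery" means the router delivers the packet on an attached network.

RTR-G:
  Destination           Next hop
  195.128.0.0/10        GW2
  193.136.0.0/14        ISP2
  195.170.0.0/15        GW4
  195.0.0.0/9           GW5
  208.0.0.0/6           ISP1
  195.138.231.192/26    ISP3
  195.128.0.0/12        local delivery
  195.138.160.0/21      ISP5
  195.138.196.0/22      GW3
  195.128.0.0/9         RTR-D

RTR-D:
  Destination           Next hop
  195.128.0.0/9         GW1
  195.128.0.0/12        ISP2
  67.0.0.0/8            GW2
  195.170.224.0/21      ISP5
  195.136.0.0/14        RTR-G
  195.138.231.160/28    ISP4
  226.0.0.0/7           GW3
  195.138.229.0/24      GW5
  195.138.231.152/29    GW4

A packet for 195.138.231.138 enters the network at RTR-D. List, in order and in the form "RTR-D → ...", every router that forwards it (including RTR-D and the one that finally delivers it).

At RTR-D: longest match for 195.138.231.138 is 195.136.0.0/14 -> RTR-G
At RTR-G: longest match for 195.138.231.138 is 195.128.0.0/12 -> local delivery

RTR-D → RTR-G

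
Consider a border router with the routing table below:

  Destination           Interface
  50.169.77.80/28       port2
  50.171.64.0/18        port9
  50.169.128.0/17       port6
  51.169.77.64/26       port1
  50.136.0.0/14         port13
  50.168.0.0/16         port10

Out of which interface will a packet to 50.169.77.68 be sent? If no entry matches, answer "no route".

no route

No entry's prefix contains 50.169.77.68; there is no default route.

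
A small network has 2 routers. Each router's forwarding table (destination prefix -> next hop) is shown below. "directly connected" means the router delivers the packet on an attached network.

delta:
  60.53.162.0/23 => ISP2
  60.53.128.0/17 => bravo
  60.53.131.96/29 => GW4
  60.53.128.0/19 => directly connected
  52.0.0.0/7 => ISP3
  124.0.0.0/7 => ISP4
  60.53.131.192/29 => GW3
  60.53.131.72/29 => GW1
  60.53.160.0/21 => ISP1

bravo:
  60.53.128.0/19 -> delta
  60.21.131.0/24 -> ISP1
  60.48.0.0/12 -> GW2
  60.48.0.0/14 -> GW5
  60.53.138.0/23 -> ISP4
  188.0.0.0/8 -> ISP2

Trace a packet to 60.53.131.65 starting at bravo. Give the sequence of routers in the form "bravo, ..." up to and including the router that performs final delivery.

At bravo: longest match for 60.53.131.65 is 60.53.128.0/19 -> delta
At delta: longest match for 60.53.131.65 is 60.53.128.0/19 -> directly connected

bravo, delta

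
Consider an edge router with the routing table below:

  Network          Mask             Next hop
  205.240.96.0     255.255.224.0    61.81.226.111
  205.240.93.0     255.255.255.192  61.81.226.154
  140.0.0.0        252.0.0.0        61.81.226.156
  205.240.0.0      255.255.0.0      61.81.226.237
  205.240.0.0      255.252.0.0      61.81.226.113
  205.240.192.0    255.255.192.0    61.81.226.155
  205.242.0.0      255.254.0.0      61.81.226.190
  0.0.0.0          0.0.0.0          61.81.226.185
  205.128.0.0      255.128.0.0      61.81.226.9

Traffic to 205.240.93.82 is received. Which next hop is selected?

Routes whose prefix contains 205.240.93.82:
  0.0.0.0/0 (default, matches everything) -> 61.81.226.185
  205.128.0.0/9 (205.128.0.0 - 205.255.255.255) -> 61.81.226.9
  205.240.0.0/14 (205.240.0.0 - 205.243.255.255) -> 61.81.226.113
  205.240.0.0/16 (205.240.0.0 - 205.240.255.255) -> 61.81.226.237
More-specific entries that do NOT match:
  205.240.93.0/26 (205.240.93.0 - 205.240.93.63) does not contain 205.240.93.82
  205.240.96.0/19 (205.240.96.0 - 205.240.127.255) does not contain 205.240.93.82
  205.240.192.0/18 (205.240.192.0 - 205.240.255.255) does not contain 205.240.93.82
Longest matching prefix is /16 -> next hop 61.81.226.237.

61.81.226.237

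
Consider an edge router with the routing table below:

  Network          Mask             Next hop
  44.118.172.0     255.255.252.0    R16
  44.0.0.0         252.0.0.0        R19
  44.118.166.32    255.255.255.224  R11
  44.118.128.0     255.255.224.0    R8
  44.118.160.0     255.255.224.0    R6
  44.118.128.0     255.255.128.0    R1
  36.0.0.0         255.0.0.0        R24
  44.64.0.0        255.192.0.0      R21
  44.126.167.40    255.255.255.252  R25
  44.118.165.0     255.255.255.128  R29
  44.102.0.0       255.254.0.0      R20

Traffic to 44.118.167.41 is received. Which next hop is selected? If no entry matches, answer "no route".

R6

Routes whose prefix contains 44.118.167.41:
  44.0.0.0/6 (44.0.0.0 - 47.255.255.255) -> R19
  44.64.0.0/10 (44.64.0.0 - 44.127.255.255) -> R21
  44.118.128.0/17 (44.118.128.0 - 44.118.255.255) -> R1
  44.118.160.0/19 (44.118.160.0 - 44.118.191.255) -> R6
More-specific entries that do NOT match:
  44.126.167.40/30 (44.126.167.40 - 44.126.167.43) does not contain 44.118.167.41
  44.118.166.32/27 (44.118.166.32 - 44.118.166.63) does not contain 44.118.167.41
  44.118.165.0/25 (44.118.165.0 - 44.118.165.127) does not contain 44.118.167.41
  44.118.172.0/22 (44.118.172.0 - 44.118.175.255) does not contain 44.118.167.41
Longest matching prefix is /19 -> next hop R6.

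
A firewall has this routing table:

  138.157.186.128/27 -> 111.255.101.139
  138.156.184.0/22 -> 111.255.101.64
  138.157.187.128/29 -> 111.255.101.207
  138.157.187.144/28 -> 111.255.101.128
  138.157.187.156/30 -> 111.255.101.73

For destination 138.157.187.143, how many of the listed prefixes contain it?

0

No listed prefix contains 138.157.187.143.
Total matching entries: 0.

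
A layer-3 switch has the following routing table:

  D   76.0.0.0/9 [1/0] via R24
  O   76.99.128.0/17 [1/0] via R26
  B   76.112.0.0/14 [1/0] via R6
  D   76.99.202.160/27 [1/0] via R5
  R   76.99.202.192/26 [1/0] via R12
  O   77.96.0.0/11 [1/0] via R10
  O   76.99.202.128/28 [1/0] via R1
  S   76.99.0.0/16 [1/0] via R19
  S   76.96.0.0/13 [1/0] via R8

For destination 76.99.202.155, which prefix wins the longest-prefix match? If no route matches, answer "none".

76.99.128.0/17

Entries matching 76.99.202.155:
  76.0.0.0/9 (76.0.0.0 - 76.127.255.255)
  76.96.0.0/13 (76.96.0.0 - 76.103.255.255)
  76.99.0.0/16 (76.99.0.0 - 76.99.255.255)
  76.99.128.0/17 (76.99.128.0 - 76.99.255.255)
Most specific is 76.99.128.0/17.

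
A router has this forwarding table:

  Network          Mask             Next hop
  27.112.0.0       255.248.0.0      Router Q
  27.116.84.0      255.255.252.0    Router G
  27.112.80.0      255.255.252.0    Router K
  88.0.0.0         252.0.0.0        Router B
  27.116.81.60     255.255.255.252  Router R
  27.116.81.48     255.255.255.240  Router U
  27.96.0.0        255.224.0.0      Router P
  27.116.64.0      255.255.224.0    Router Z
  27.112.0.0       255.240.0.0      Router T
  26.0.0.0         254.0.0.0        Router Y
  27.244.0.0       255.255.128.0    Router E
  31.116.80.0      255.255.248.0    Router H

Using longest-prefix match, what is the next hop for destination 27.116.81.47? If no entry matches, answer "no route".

Routes whose prefix contains 27.116.81.47:
  26.0.0.0/7 (26.0.0.0 - 27.255.255.255) -> Router Y
  27.96.0.0/11 (27.96.0.0 - 27.127.255.255) -> Router P
  27.112.0.0/12 (27.112.0.0 - 27.127.255.255) -> Router T
  27.112.0.0/13 (27.112.0.0 - 27.119.255.255) -> Router Q
  27.116.64.0/19 (27.116.64.0 - 27.116.95.255) -> Router Z
More-specific entries that do NOT match:
  27.116.81.60/30 (27.116.81.60 - 27.116.81.63) does not contain 27.116.81.47
  27.116.81.48/28 (27.116.81.48 - 27.116.81.63) does not contain 27.116.81.47
  27.116.84.0/22 (27.116.84.0 - 27.116.87.255) does not contain 27.116.81.47
  27.112.80.0/22 (27.112.80.0 - 27.112.83.255) does not contain 27.116.81.47
  31.116.80.0/21 (31.116.80.0 - 31.116.87.255) does not contain 27.116.81.47
Longest matching prefix is /19 -> next hop Router Z.

Router Z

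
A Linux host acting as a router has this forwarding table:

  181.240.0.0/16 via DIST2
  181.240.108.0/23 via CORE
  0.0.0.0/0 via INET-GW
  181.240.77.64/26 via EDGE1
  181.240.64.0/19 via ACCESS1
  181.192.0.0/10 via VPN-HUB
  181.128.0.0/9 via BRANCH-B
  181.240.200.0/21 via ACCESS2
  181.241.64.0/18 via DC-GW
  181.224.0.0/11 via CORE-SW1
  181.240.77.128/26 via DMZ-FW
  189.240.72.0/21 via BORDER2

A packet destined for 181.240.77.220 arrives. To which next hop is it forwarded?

Routes whose prefix contains 181.240.77.220:
  0.0.0.0/0 (default, matches everything) -> INET-GW
  181.128.0.0/9 (181.128.0.0 - 181.255.255.255) -> BRANCH-B
  181.192.0.0/10 (181.192.0.0 - 181.255.255.255) -> VPN-HUB
  181.224.0.0/11 (181.224.0.0 - 181.255.255.255) -> CORE-SW1
  181.240.0.0/16 (181.240.0.0 - 181.240.255.255) -> DIST2
  181.240.64.0/19 (181.240.64.0 - 181.240.95.255) -> ACCESS1
More-specific entries that do NOT match:
  181.240.77.64/26 (181.240.77.64 - 181.240.77.127) does not contain 181.240.77.220
  181.240.77.128/26 (181.240.77.128 - 181.240.77.191) does not contain 181.240.77.220
  181.240.108.0/23 (181.240.108.0 - 181.240.109.255) does not contain 181.240.77.220
  181.240.200.0/21 (181.240.200.0 - 181.240.207.255) does not contain 181.240.77.220
  189.240.72.0/21 (189.240.72.0 - 189.240.79.255) does not contain 181.240.77.220
Longest matching prefix is /19 -> next hop ACCESS1.

ACCESS1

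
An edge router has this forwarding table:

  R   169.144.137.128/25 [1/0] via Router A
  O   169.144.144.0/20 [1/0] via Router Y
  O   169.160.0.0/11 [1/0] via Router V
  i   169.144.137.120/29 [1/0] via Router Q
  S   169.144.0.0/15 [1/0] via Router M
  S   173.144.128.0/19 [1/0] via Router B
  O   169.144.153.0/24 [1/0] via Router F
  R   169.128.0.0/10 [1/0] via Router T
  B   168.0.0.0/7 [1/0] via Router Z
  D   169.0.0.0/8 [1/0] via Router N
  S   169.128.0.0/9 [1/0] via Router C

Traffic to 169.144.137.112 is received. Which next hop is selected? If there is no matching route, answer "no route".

Routes whose prefix contains 169.144.137.112:
  168.0.0.0/7 (168.0.0.0 - 169.255.255.255) -> Router Z
  169.0.0.0/8 (169.0.0.0 - 169.255.255.255) -> Router N
  169.128.0.0/9 (169.128.0.0 - 169.255.255.255) -> Router C
  169.128.0.0/10 (169.128.0.0 - 169.191.255.255) -> Router T
  169.144.0.0/15 (169.144.0.0 - 169.145.255.255) -> Router M
More-specific entries that do NOT match:
  169.144.137.120/29 (169.144.137.120 - 169.144.137.127) does not contain 169.144.137.112
  169.144.137.128/25 (169.144.137.128 - 169.144.137.255) does not contain 169.144.137.112
  169.144.153.0/24 (169.144.153.0 - 169.144.153.255) does not contain 169.144.137.112
  169.144.144.0/20 (169.144.144.0 - 169.144.159.255) does not contain 169.144.137.112
  173.144.128.0/19 (173.144.128.0 - 173.144.159.255) does not contain 169.144.137.112
Longest matching prefix is /15 -> next hop Router M.

Router M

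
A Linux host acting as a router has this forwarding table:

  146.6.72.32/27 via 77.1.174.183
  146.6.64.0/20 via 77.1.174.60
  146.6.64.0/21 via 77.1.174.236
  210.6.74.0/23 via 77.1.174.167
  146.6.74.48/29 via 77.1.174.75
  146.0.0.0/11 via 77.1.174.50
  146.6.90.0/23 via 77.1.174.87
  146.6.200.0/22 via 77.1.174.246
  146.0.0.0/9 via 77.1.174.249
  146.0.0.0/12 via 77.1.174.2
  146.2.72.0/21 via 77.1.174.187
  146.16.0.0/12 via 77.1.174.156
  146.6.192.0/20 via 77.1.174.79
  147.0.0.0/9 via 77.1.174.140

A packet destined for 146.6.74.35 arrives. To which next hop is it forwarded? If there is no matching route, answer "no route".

77.1.174.60

Routes whose prefix contains 146.6.74.35:
  146.0.0.0/9 (146.0.0.0 - 146.127.255.255) -> 77.1.174.249
  146.0.0.0/11 (146.0.0.0 - 146.31.255.255) -> 77.1.174.50
  146.0.0.0/12 (146.0.0.0 - 146.15.255.255) -> 77.1.174.2
  146.6.64.0/20 (146.6.64.0 - 146.6.79.255) -> 77.1.174.60
More-specific entries that do NOT match:
  146.6.74.48/29 (146.6.74.48 - 146.6.74.55) does not contain 146.6.74.35
  146.6.72.32/27 (146.6.72.32 - 146.6.72.63) does not contain 146.6.74.35
  210.6.74.0/23 (210.6.74.0 - 210.6.75.255) does not contain 146.6.74.35
  146.6.90.0/23 (146.6.90.0 - 146.6.91.255) does not contain 146.6.74.35
  146.6.200.0/22 (146.6.200.0 - 146.6.203.255) does not contain 146.6.74.35
  146.6.64.0/21 (146.6.64.0 - 146.6.71.255) does not contain 146.6.74.35
  146.2.72.0/21 (146.2.72.0 - 146.2.79.255) does not contain 146.6.74.35
Longest matching prefix is /20 -> next hop 77.1.174.60.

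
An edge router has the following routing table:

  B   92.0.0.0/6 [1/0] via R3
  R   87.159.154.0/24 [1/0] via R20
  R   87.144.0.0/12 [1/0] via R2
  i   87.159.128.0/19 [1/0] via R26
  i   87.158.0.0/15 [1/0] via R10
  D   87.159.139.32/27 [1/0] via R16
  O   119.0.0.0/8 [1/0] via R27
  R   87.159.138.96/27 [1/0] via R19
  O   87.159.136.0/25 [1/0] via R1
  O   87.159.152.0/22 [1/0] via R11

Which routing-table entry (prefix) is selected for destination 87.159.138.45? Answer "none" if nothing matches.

Entries matching 87.159.138.45:
  87.144.0.0/12 (87.144.0.0 - 87.159.255.255)
  87.158.0.0/15 (87.158.0.0 - 87.159.255.255)
  87.159.128.0/19 (87.159.128.0 - 87.159.159.255)
Most specific is 87.159.128.0/19.

87.159.128.0/19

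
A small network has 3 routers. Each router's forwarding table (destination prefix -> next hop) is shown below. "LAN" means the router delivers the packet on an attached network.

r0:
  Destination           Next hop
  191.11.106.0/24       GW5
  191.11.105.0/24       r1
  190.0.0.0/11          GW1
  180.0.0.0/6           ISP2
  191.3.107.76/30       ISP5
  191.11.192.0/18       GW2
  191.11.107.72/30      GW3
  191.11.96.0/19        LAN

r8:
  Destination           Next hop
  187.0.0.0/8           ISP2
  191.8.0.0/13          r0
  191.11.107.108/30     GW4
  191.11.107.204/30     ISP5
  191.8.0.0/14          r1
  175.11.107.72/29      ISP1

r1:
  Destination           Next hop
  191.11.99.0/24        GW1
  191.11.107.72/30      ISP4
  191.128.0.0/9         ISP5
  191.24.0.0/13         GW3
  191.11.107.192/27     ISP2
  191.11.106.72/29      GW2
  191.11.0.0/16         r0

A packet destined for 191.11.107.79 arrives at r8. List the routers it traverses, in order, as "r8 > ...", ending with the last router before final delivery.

r8 > r1 > r0

At r8: longest match for 191.11.107.79 is 191.8.0.0/14 -> r1
At r1: longest match for 191.11.107.79 is 191.11.0.0/16 -> r0
At r0: longest match for 191.11.107.79 is 191.11.96.0/19 -> LAN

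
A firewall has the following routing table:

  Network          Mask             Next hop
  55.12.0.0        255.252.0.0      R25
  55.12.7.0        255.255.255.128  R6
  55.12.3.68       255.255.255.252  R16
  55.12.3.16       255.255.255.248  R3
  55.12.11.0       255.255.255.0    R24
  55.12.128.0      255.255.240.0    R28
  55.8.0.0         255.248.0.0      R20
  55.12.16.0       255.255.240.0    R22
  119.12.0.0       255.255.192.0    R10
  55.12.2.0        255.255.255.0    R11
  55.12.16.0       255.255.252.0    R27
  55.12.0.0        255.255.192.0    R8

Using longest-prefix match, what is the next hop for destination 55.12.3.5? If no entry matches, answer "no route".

Routes whose prefix contains 55.12.3.5:
  55.8.0.0/13 (55.8.0.0 - 55.15.255.255) -> R20
  55.12.0.0/14 (55.12.0.0 - 55.15.255.255) -> R25
  55.12.0.0/18 (55.12.0.0 - 55.12.63.255) -> R8
More-specific entries that do NOT match:
  55.12.3.68/30 (55.12.3.68 - 55.12.3.71) does not contain 55.12.3.5
  55.12.3.16/29 (55.12.3.16 - 55.12.3.23) does not contain 55.12.3.5
  55.12.7.0/25 (55.12.7.0 - 55.12.7.127) does not contain 55.12.3.5
  55.12.11.0/24 (55.12.11.0 - 55.12.11.255) does not contain 55.12.3.5
  55.12.2.0/24 (55.12.2.0 - 55.12.2.255) does not contain 55.12.3.5
  55.12.16.0/22 (55.12.16.0 - 55.12.19.255) does not contain 55.12.3.5
  55.12.128.0/20 (55.12.128.0 - 55.12.143.255) does not contain 55.12.3.5
  55.12.16.0/20 (55.12.16.0 - 55.12.31.255) does not contain 55.12.3.5
Longest matching prefix is /18 -> next hop R8.

R8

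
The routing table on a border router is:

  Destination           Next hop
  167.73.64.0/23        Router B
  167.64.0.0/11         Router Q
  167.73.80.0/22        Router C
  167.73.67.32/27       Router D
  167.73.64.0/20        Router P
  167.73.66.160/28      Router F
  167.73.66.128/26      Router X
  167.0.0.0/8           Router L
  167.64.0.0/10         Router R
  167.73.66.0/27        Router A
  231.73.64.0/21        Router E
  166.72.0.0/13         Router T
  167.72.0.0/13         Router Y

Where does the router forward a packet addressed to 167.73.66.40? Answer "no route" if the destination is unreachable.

Routes whose prefix contains 167.73.66.40:
  167.0.0.0/8 (167.0.0.0 - 167.255.255.255) -> Router L
  167.64.0.0/10 (167.64.0.0 - 167.127.255.255) -> Router R
  167.64.0.0/11 (167.64.0.0 - 167.95.255.255) -> Router Q
  167.72.0.0/13 (167.72.0.0 - 167.79.255.255) -> Router Y
  167.73.64.0/20 (167.73.64.0 - 167.73.79.255) -> Router P
More-specific entries that do NOT match:
  167.73.66.160/28 (167.73.66.160 - 167.73.66.175) does not contain 167.73.66.40
  167.73.67.32/27 (167.73.67.32 - 167.73.67.63) does not contain 167.73.66.40
  167.73.66.0/27 (167.73.66.0 - 167.73.66.31) does not contain 167.73.66.40
  167.73.66.128/26 (167.73.66.128 - 167.73.66.191) does not contain 167.73.66.40
  167.73.64.0/23 (167.73.64.0 - 167.73.65.255) does not contain 167.73.66.40
  167.73.80.0/22 (167.73.80.0 - 167.73.83.255) does not contain 167.73.66.40
  231.73.64.0/21 (231.73.64.0 - 231.73.71.255) does not contain 167.73.66.40
Longest matching prefix is /20 -> next hop Router P.

Router P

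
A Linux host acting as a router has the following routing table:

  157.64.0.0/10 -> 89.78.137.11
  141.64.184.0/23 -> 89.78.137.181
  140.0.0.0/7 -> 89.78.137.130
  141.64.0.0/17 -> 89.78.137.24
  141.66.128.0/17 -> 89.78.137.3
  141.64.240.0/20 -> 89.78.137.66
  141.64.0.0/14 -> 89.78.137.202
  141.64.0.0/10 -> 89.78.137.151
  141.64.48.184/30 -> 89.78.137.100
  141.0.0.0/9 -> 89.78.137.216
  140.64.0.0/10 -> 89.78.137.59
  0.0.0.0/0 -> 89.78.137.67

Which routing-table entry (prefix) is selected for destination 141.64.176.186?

141.64.0.0/14

Entries matching 141.64.176.186:
  0.0.0.0/0 (default, matches everything)
  140.0.0.0/7 (140.0.0.0 - 141.255.255.255)
  141.0.0.0/9 (141.0.0.0 - 141.127.255.255)
  141.64.0.0/10 (141.64.0.0 - 141.127.255.255)
  141.64.0.0/14 (141.64.0.0 - 141.67.255.255)
Most specific is 141.64.0.0/14.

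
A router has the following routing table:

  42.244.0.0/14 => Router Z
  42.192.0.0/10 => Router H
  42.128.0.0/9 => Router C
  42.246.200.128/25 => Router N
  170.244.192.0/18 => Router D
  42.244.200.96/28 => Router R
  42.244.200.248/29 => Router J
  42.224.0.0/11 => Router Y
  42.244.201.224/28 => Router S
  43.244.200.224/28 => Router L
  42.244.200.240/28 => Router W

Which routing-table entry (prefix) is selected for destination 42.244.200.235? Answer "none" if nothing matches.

Entries matching 42.244.200.235:
  42.128.0.0/9 (42.128.0.0 - 42.255.255.255)
  42.192.0.0/10 (42.192.0.0 - 42.255.255.255)
  42.224.0.0/11 (42.224.0.0 - 42.255.255.255)
  42.244.0.0/14 (42.244.0.0 - 42.247.255.255)
Most specific is 42.244.0.0/14.

42.244.0.0/14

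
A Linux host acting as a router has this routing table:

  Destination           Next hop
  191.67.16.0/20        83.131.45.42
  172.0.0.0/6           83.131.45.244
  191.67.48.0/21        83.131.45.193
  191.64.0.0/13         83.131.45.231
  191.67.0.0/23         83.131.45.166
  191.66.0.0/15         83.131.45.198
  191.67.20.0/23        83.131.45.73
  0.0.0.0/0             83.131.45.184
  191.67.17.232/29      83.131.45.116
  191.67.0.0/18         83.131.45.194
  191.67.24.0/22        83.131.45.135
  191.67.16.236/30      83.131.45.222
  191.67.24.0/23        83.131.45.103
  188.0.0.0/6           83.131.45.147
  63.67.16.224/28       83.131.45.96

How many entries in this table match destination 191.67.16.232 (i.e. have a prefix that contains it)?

Prefixes containing 191.67.16.232:
  0.0.0.0/0 (default, matches everything)
  188.0.0.0/6 (188.0.0.0 - 191.255.255.255)
  191.64.0.0/13 (191.64.0.0 - 191.71.255.255)
  191.66.0.0/15 (191.66.0.0 - 191.67.255.255)
  191.67.0.0/18 (191.67.0.0 - 191.67.63.255)
  191.67.16.0/20 (191.67.16.0 - 191.67.31.255)
Total matching entries: 6.

6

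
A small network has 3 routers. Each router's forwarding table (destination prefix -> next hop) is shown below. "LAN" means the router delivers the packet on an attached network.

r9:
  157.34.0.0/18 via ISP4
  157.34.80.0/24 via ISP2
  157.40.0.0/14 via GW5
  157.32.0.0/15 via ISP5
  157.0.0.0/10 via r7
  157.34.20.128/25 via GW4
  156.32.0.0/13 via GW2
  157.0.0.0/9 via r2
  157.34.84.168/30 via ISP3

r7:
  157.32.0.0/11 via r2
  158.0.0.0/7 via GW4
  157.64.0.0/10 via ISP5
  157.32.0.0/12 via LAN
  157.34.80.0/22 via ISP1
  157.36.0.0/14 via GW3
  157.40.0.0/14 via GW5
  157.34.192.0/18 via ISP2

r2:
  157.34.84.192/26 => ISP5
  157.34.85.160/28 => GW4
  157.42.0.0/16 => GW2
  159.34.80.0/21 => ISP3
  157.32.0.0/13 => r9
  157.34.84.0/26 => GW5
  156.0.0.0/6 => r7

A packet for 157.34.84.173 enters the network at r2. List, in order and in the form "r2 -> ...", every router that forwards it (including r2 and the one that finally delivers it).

At r2: longest match for 157.34.84.173 is 157.32.0.0/13 -> r9
At r9: longest match for 157.34.84.173 is 157.0.0.0/10 -> r7
At r7: longest match for 157.34.84.173 is 157.32.0.0/12 -> LAN

r2 -> r9 -> r7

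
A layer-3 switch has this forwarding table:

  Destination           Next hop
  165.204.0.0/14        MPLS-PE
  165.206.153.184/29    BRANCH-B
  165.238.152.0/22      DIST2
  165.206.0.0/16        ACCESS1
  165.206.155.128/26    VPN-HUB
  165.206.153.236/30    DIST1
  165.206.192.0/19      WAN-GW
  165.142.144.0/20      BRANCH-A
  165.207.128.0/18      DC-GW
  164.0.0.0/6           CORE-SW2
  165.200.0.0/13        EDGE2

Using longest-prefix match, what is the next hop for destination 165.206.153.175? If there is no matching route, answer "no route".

ACCESS1

Routes whose prefix contains 165.206.153.175:
  164.0.0.0/6 (164.0.0.0 - 167.255.255.255) -> CORE-SW2
  165.200.0.0/13 (165.200.0.0 - 165.207.255.255) -> EDGE2
  165.204.0.0/14 (165.204.0.0 - 165.207.255.255) -> MPLS-PE
  165.206.0.0/16 (165.206.0.0 - 165.206.255.255) -> ACCESS1
More-specific entries that do NOT match:
  165.206.153.236/30 (165.206.153.236 - 165.206.153.239) does not contain 165.206.153.175
  165.206.153.184/29 (165.206.153.184 - 165.206.153.191) does not contain 165.206.153.175
  165.206.155.128/26 (165.206.155.128 - 165.206.155.191) does not contain 165.206.153.175
  165.238.152.0/22 (165.238.152.0 - 165.238.155.255) does not contain 165.206.153.175
  165.142.144.0/20 (165.142.144.0 - 165.142.159.255) does not contain 165.206.153.175
  165.206.192.0/19 (165.206.192.0 - 165.206.223.255) does not contain 165.206.153.175
  165.207.128.0/18 (165.207.128.0 - 165.207.191.255) does not contain 165.206.153.175
Longest matching prefix is /16 -> next hop ACCESS1.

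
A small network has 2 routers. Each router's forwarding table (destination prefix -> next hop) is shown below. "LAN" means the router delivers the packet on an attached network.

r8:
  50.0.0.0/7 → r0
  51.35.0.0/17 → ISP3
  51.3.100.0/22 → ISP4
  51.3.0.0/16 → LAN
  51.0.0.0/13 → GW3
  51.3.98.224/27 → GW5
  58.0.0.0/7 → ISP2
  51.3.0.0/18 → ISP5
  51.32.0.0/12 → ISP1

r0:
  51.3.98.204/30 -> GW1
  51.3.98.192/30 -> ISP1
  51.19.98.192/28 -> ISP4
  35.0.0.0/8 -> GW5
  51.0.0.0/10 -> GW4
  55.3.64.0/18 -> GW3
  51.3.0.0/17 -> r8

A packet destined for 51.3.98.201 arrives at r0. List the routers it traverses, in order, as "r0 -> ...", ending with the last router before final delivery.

At r0: longest match for 51.3.98.201 is 51.3.0.0/17 -> r8
At r8: longest match for 51.3.98.201 is 51.3.0.0/16 -> LAN

r0 -> r8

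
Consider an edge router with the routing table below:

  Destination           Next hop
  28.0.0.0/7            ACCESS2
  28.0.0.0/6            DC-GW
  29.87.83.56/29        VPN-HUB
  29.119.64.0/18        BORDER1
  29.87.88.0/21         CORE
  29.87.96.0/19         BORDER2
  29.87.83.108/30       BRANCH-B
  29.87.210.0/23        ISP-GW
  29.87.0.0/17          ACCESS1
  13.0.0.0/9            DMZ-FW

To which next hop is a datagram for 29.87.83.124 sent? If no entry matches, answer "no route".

ACCESS1

Routes whose prefix contains 29.87.83.124:
  28.0.0.0/6 (28.0.0.0 - 31.255.255.255) -> DC-GW
  28.0.0.0/7 (28.0.0.0 - 29.255.255.255) -> ACCESS2
  29.87.0.0/17 (29.87.0.0 - 29.87.127.255) -> ACCESS1
More-specific entries that do NOT match:
  29.87.83.108/30 (29.87.83.108 - 29.87.83.111) does not contain 29.87.83.124
  29.87.83.56/29 (29.87.83.56 - 29.87.83.63) does not contain 29.87.83.124
  29.87.210.0/23 (29.87.210.0 - 29.87.211.255) does not contain 29.87.83.124
  29.87.88.0/21 (29.87.88.0 - 29.87.95.255) does not contain 29.87.83.124
  29.87.96.0/19 (29.87.96.0 - 29.87.127.255) does not contain 29.87.83.124
  29.119.64.0/18 (29.119.64.0 - 29.119.127.255) does not contain 29.87.83.124
Longest matching prefix is /17 -> next hop ACCESS1.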